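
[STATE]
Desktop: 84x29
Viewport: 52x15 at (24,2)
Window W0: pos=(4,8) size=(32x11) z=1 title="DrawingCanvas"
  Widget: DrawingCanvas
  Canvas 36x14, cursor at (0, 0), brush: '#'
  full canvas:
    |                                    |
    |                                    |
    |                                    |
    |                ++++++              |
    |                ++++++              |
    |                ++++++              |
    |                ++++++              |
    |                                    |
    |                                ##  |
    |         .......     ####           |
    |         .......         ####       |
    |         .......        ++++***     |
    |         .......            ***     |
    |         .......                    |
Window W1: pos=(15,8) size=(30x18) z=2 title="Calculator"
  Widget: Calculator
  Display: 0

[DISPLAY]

                                                    
                                                    
                                                    
                                                    
                                                    
                                                    
━━━━━━━━━━━━━━━━━━━━┓                               
tor                 ┃                               
────────────────────┨                               
                   0┃                               
┬───┬───┐           ┃                               
│ 9 │ ÷ │           ┃                               
┼───┼───┤           ┃                               
│ 6 │ × │           ┃                               
┼───┼───┤           ┃                               


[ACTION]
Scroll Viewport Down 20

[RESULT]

┼───┼───┤           ┃                               
│ 6 │ × │           ┃                               
┼───┼───┤           ┃                               
│ 3 │ - │           ┃                               
┼───┼───┤           ┃                               
│ = │ + │           ┃                               
┼───┼───┤           ┃                               
│ MR│ M+│           ┃                               
┴───┴───┘           ┃                               
                    ┃                               
                    ┃                               
━━━━━━━━━━━━━━━━━━━━┛                               
                                                    
                                                    
                                                    


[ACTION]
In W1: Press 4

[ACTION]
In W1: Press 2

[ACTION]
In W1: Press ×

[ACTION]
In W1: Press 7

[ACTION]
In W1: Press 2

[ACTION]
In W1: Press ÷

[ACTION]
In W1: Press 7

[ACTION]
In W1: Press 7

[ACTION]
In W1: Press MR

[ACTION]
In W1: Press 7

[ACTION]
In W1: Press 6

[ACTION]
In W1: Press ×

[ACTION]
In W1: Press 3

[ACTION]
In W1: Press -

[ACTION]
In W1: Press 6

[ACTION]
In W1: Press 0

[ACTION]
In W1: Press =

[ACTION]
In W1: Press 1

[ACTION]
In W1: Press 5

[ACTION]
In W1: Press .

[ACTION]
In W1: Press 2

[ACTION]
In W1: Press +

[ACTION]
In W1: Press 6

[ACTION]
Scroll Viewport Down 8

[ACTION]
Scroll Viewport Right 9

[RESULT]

┤           ┃                                       
│           ┃                                       
┤           ┃                                       
│           ┃                                       
┤           ┃                                       
│           ┃                                       
┤           ┃                                       
│           ┃                                       
┘           ┃                                       
            ┃                                       
            ┃                                       
━━━━━━━━━━━━┛                                       
                                                    
                                                    
                                                    


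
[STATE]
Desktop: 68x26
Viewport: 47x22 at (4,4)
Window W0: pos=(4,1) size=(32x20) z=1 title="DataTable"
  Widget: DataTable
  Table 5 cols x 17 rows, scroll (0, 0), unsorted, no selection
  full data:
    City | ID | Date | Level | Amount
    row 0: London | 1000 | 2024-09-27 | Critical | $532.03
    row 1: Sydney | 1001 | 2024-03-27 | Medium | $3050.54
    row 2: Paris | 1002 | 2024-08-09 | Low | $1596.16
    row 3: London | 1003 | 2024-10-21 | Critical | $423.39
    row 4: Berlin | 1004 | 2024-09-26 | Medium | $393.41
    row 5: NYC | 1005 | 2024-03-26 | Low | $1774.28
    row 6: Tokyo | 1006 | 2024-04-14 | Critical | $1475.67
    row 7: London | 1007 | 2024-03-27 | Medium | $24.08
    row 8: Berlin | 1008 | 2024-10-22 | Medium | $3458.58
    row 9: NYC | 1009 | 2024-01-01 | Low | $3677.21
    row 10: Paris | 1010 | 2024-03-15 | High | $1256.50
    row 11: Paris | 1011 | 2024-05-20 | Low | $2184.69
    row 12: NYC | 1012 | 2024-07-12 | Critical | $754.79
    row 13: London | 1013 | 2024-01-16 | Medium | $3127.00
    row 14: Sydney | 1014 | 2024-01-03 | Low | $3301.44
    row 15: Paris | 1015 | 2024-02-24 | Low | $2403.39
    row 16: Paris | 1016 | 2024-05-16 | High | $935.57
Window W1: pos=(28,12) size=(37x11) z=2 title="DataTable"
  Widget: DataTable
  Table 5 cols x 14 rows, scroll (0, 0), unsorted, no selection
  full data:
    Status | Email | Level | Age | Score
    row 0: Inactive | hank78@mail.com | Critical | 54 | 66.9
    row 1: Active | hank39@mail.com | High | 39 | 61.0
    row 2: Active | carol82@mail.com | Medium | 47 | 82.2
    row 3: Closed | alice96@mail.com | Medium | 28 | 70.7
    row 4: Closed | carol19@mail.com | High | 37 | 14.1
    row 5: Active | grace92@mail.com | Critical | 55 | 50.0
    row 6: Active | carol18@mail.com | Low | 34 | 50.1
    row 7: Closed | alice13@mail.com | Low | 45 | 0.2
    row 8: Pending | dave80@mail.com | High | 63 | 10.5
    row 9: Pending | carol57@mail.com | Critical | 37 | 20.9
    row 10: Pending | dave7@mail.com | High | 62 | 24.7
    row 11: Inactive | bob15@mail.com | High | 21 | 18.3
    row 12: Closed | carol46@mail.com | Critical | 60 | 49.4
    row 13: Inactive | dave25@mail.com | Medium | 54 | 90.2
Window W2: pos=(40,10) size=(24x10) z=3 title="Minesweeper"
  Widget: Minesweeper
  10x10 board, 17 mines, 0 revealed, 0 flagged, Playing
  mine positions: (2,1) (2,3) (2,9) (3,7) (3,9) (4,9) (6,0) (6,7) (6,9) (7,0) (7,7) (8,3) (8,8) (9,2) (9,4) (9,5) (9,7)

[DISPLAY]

┃City  │ID  │Date      │Level  ┃               
┃──────┼────┼──────────┼───────┃               
┃London│1000│2024-09-27│Critica┃               
┃Sydney│1001│2024-03-27│Medium ┃               
┃Paris │1002│2024-08-09│Low    ┃               
┃London│1003│2024-10-21│Critica┃               
┃Berlin│1004│2024-09-26│Medium ┃    ┏━━━━━━━━━━
┃NYC   │1005│2024-03-26│Low    ┃    ┃ Minesweep
┃Tokyo │1006│2024-04-14│┏━━━━━━━━━━━┠──────────
┃London│1007│2024-03-27│┃ DataTable ┃■■■■■■■■■■
┃Berlin│1008│2024-10-22│┠───────────┃■■■■■■■■■■
┃NYC   │1009│2024-01-01│┃Status  │Em┃■■■■■■■■■■
┃Paris │1010│2024-03-15│┃────────┼──┃■■■■■■■■■■
┃Paris │1011│2024-05-20│┃Inactive│ha┃■■■■■■■■■■
┃NYC   │1012│2024-07-12│┃Active  │ha┃■■■■■■■■■■
┃London│1013│2024-01-16│┃Active  │ca┗━━━━━━━━━━
┗━━━━━━━━━━━━━━━━━━━━━━━┃Closed  │alice96@mail.
                        ┃Closed  │carol19@mail.
                        ┗━━━━━━━━━━━━━━━━━━━━━━
                                               
                                               
                                               


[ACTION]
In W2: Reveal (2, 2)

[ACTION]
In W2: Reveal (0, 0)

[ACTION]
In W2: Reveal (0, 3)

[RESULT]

┃City  │ID  │Date      │Level  ┃               
┃──────┼────┼──────────┼───────┃               
┃London│1000│2024-09-27│Critica┃               
┃Sydney│1001│2024-03-27│Medium ┃               
┃Paris │1002│2024-08-09│Low    ┃               
┃London│1003│2024-10-21│Critica┃               
┃Berlin│1004│2024-09-26│Medium ┃    ┏━━━━━━━━━━
┃NYC   │1005│2024-03-26│Low    ┃    ┃ Minesweep
┃Tokyo │1006│2024-04-14│┏━━━━━━━━━━━┠──────────
┃London│1007│2024-03-27│┃ DataTable ┃          
┃Berlin│1008│2024-10-22│┠───────────┃11211   11
┃NYC   │1009│2024-01-01│┃Status  │Em┃■■2■1 113■
┃Paris │1010│2024-03-15│┃────────┼──┃11211 1■■■
┃Paris │1011│2024-05-20│┃Inactive│ha┃      1■■■
┃NYC   │1012│2024-07-12│┃Active  │ha┃11    1■■■
┃London│1013│2024-01-16│┃Active  │ca┗━━━━━━━━━━
┗━━━━━━━━━━━━━━━━━━━━━━━┃Closed  │alice96@mail.
                        ┃Closed  │carol19@mail.
                        ┗━━━━━━━━━━━━━━━━━━━━━━
                                               
                                               
                                               


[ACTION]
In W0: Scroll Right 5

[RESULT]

┃ │ID  │Date      │Level   │Amo┃               
┃─┼────┼──────────┼────────┼───┃               
┃n│1000│2024-09-27│Critical│$53┃               
┃y│1001│2024-03-27│Medium  │$30┃               
┃ │1002│2024-08-09│Low     │$15┃               
┃n│1003│2024-10-21│Critical│$42┃               
┃n│1004│2024-09-26│Medium  │$39┃    ┏━━━━━━━━━━
┃ │1005│2024-03-26│Low     │$17┃    ┃ Minesweep
┃ │1006│2024-04-14│Criti┏━━━━━━━━━━━┠──────────
┃n│1007│2024-03-27│Mediu┃ DataTable ┃          
┃n│1008│2024-10-22│Mediu┠───────────┃11211   11
┃ │1009│2024-01-01│Low  ┃Status  │Em┃■■2■1 113■
┃ │1010│2024-03-15│High ┃────────┼──┃11211 1■■■
┃ │1011│2024-05-20│Low  ┃Inactive│ha┃      1■■■
┃ │1012│2024-07-12│Criti┃Active  │ha┃11    1■■■
┃n│1013│2024-01-16│Mediu┃Active  │ca┗━━━━━━━━━━
┗━━━━━━━━━━━━━━━━━━━━━━━┃Closed  │alice96@mail.
                        ┃Closed  │carol19@mail.
                        ┗━━━━━━━━━━━━━━━━━━━━━━
                                               
                                               
                                               


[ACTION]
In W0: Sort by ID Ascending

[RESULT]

┃ │ID ▲│Date      │Level   │Amo┃               
┃─┼────┼──────────┼────────┼───┃               
┃n│1000│2024-09-27│Critical│$53┃               
┃y│1001│2024-03-27│Medium  │$30┃               
┃ │1002│2024-08-09│Low     │$15┃               
┃n│1003│2024-10-21│Critical│$42┃               
┃n│1004│2024-09-26│Medium  │$39┃    ┏━━━━━━━━━━
┃ │1005│2024-03-26│Low     │$17┃    ┃ Minesweep
┃ │1006│2024-04-14│Criti┏━━━━━━━━━━━┠──────────
┃n│1007│2024-03-27│Mediu┃ DataTable ┃          
┃n│1008│2024-10-22│Mediu┠───────────┃11211   11
┃ │1009│2024-01-01│Low  ┃Status  │Em┃■■2■1 113■
┃ │1010│2024-03-15│High ┃────────┼──┃11211 1■■■
┃ │1011│2024-05-20│Low  ┃Inactive│ha┃      1■■■
┃ │1012│2024-07-12│Criti┃Active  │ha┃11    1■■■
┃n│1013│2024-01-16│Mediu┃Active  │ca┗━━━━━━━━━━
┗━━━━━━━━━━━━━━━━━━━━━━━┃Closed  │alice96@mail.
                        ┃Closed  │carol19@mail.
                        ┗━━━━━━━━━━━━━━━━━━━━━━
                                               
                                               
                                               


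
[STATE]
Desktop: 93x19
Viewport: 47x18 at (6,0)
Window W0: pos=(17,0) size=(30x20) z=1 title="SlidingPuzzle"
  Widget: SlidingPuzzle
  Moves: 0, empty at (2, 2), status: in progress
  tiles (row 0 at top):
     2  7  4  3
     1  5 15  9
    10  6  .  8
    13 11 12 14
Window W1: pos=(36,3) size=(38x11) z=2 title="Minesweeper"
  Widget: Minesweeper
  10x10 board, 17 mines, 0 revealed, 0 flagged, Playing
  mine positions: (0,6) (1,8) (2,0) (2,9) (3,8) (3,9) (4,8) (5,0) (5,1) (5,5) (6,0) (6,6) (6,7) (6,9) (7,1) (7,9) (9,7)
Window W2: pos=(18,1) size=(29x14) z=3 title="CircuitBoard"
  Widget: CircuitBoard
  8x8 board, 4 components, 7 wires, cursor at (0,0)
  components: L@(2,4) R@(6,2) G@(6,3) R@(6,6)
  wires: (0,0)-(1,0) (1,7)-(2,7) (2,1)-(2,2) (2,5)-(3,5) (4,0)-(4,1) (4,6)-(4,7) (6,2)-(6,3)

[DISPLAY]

           ┏━━━━━━━━━━━━━━━━━━━━━━━━━━━━┓      
           ┃┏━━━━━━━━━━━━━━━━━━━━━━━━━━━┓      
           ┠┃ CircuitBoard              ┃      
           ┃┠───────────────────────────┨━━━━━━
           ┃┃   0 1 2 3 4 5 6 7         ┃er    
           ┃┃0  [.]                     ┃──────
           ┃┃    │                      ┃      
           ┃┃1   ·                      ┃      
           ┃┃                           ┃      
           ┃┃2       · ─ ·       L   ·  ┃      
           ┃┃                        │  ┃      
           ┃┃3                       ·  ┃      
           ┃┃                           ┃      
           ┃┃4   · ─ ·                  ┃━━━━━━
           ┃┗━━━━━━━━━━━━━━━━━━━━━━━━━━━┛      
           ┃                            ┃      
           ┃                            ┃      
           ┃                            ┃      


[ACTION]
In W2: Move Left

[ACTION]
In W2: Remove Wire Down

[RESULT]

           ┏━━━━━━━━━━━━━━━━━━━━━━━━━━━━┓      
           ┃┏━━━━━━━━━━━━━━━━━━━━━━━━━━━┓      
           ┠┃ CircuitBoard              ┃      
           ┃┠───────────────────────────┨━━━━━━
           ┃┃   0 1 2 3 4 5 6 7         ┃er    
           ┃┃0  [.]                     ┃──────
           ┃┃                           ┃      
           ┃┃1                          ┃      
           ┃┃                           ┃      
           ┃┃2       · ─ ·       L   ·  ┃      
           ┃┃                        │  ┃      
           ┃┃3                       ·  ┃      
           ┃┃                           ┃      
           ┃┃4   · ─ ·                  ┃━━━━━━
           ┃┗━━━━━━━━━━━━━━━━━━━━━━━━━━━┛      
           ┃                            ┃      
           ┃                            ┃      
           ┃                            ┃      


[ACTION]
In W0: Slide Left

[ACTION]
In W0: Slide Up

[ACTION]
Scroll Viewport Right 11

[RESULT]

┏━━━━━━━━━━━━━━━━━━━━━━━━━━━━┓                 
┃┏━━━━━━━━━━━━━━━━━━━━━━━━━━━┓                 
┠┃ CircuitBoard              ┃                 
┃┠───────────────────────────┨━━━━━━━━━━━━━━━━━
┃┃   0 1 2 3 4 5 6 7         ┃er               
┃┃0  [.]                     ┃─────────────────
┃┃                           ┃                 
┃┃1                          ┃                 
┃┃                           ┃                 
┃┃2       · ─ ·       L   ·  ┃                 
┃┃                        │  ┃                 
┃┃3                       ·  ┃                 
┃┃                           ┃                 
┃┃4   · ─ ·                  ┃━━━━━━━━━━━━━━━━━
┃┗━━━━━━━━━━━━━━━━━━━━━━━━━━━┛                 
┃                            ┃                 
┃                            ┃                 
┃                            ┃                 


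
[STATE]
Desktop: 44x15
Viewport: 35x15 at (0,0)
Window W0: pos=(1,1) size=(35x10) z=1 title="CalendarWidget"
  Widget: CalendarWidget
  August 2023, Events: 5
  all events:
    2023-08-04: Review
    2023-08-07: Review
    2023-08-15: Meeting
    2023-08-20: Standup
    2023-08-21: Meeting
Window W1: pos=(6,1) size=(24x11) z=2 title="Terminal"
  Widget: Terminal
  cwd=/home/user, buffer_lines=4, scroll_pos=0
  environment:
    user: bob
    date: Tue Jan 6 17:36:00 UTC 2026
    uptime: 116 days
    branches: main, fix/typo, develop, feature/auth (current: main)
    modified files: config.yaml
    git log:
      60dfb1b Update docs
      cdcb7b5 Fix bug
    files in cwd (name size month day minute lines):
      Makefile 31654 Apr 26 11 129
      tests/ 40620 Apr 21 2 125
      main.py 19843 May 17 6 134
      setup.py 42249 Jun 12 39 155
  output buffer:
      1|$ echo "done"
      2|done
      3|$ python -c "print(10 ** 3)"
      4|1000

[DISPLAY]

                                   
 ┏━━━━┏━━━━━━━━━━━━━━━━━━━━━━┓━━━━━
 ┃ Cal┃ Terminal             ┃     
 ┠────┠──────────────────────┨─────
 ┃    ┃$ echo "done"         ┃     
 ┃Mo T┃done                  ┃     
 ┃    ┃$ python -c "print(10 ┃     
 ┃ 7* ┃1000                  ┃     
 ┃14 1┃$ █                   ┃     
 ┃21* ┃                      ┃     
 ┗━━━━┃                      ┃━━━━━
      ┗━━━━━━━━━━━━━━━━━━━━━━┛     
                                   
                                   
                                   


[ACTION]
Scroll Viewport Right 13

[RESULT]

                                   
━━━━━━━━━━━━━━━━━━━━┓━━━━━┓        
erminal             ┃     ┃        
────────────────────┨─────┨        
echo "done"         ┃     ┃        
ne                  ┃     ┃        
python -c "print(10 ┃     ┃        
00                  ┃     ┃        
█                   ┃     ┃        
                    ┃     ┃        
                    ┃━━━━━┛        
━━━━━━━━━━━━━━━━━━━━┛              
                                   
                                   
                                   


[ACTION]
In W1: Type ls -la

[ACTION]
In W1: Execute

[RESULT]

                                   
━━━━━━━━━━━━━━━━━━━━┓━━━━━┓        
erminal             ┃     ┃        
────────────────────┨─────┨        
00                  ┃     ┃        
ls -la              ┃     ┃        
w-r--r--  1 bob grou┃     ┃        
wxr-xr-x  1 bob grou┃     ┃        
w-r--r--  1 bob grou┃     ┃        
w-r--r--  1 bob grou┃     ┃        
█                   ┃━━━━━┛        
━━━━━━━━━━━━━━━━━━━━┛              
                                   
                                   
                                   


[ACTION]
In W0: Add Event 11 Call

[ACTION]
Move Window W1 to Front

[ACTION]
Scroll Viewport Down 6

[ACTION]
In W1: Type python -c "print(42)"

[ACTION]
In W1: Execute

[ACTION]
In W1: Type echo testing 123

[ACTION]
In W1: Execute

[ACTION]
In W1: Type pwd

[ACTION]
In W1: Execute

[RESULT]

                                   
━━━━━━━━━━━━━━━━━━━━┓━━━━━┓        
erminal             ┃     ┃        
────────────────────┨─────┨        
python -c "print(42)┃     ┃        
                    ┃     ┃        
echo testing 123    ┃     ┃        
sting 123           ┃     ┃        
pwd                 ┃     ┃        
ome/user            ┃     ┃        
█                   ┃━━━━━┛        
━━━━━━━━━━━━━━━━━━━━┛              
                                   
                                   
                                   


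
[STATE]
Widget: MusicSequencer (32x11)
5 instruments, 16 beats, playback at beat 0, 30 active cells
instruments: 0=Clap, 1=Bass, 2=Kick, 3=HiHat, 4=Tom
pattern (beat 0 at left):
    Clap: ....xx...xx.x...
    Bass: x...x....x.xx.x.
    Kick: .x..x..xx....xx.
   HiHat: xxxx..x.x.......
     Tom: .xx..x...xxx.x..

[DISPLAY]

      ▼123456789012345          
  Clap····██···██·█···          
  Bass█···█····█·██·█·          
  Kick·█··█··██····██·          
 HiHat████··█·█·······          
   Tom·██··█···███·█··          
                                
                                
                                
                                
                                


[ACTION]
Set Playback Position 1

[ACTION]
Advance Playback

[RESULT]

      01▼3456789012345          
  Clap····██···██·█···          
  Bass█···█····█·██·█·          
  Kick·█··█··██····██·          
 HiHat████··█·█·······          
   Tom·██··█···███·█··          
                                
                                
                                
                                
                                


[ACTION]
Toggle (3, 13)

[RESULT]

      01▼3456789012345          
  Clap····██···██·█···          
  Bass█···█····█·██·█·          
  Kick·█··█··██····██·          
 HiHat████··█·█····█··          
   Tom·██··█···███·█··          
                                
                                
                                
                                
                                


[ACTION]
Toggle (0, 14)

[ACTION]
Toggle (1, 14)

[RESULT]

      01▼3456789012345          
  Clap····██···██·█·█·          
  Bass█···█····█·██···          
  Kick·█··█··██····██·          
 HiHat████··█·█····█··          
   Tom·██··█···███·█··          
                                
                                
                                
                                
                                


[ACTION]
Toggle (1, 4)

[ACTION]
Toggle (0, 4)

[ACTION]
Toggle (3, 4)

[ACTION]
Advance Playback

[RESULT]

      012▼456789012345          
  Clap·····█···██·█·█·          
  Bass█········█·██···          
  Kick·█··█··██····██·          
 HiHat█████·█·█····█··          
   Tom·██··█···███·█··          
                                
                                
                                
                                
                                


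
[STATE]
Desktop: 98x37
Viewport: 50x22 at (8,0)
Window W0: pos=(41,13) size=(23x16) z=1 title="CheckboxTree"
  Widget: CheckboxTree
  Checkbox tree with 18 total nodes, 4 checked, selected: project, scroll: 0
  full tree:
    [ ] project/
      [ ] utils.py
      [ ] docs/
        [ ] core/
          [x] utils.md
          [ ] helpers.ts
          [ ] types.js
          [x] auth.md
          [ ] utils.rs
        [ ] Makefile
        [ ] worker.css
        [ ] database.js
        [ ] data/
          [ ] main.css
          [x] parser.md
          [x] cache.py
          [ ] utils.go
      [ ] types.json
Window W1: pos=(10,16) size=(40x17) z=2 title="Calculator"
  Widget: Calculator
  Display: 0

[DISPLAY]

                                                  
                                                  
                                                  
                                                  
                                                  
                                                  
                                                  
                                                  
                                                  
                                                  
                                                  
                                                  
                                                  
                                 ┏━━━━━━━━━━━━━━━━
                                 ┃ CheckboxTree   
                                 ┠────────────────
  ┏━━━━━━━━━━━━━━━━━━━━━━━━━━━━━━━━━━━━━━┓ject/   
  ┃ Calculator                           ┃tils.py 
  ┠──────────────────────────────────────┨ocs/    
  ┃                                     0┃ core/  
  ┃┌───┬───┬───┬───┐                     ┃x] utils
  ┃│ 7 │ 8 │ 9 │ ÷ │                     ┃ ] helpe


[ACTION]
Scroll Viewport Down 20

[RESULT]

                                 ┠────────────────
  ┏━━━━━━━━━━━━━━━━━━━━━━━━━━━━━━━━━━━━━━┓ject/   
  ┃ Calculator                           ┃tils.py 
  ┠──────────────────────────────────────┨ocs/    
  ┃                                     0┃ core/  
  ┃┌───┬───┬───┬───┐                     ┃x] utils
  ┃│ 7 │ 8 │ 9 │ ÷ │                     ┃ ] helpe
  ┃├───┼───┼───┼───┤                     ┃ ] types
  ┃│ 4 │ 5 │ 6 │ × │                     ┃x] auth.
  ┃├───┼───┼───┼───┤                     ┃ ] utils
  ┃│ 1 │ 2 │ 3 │ - │                     ┃ Makefil
  ┃├───┼───┼───┼───┤                     ┃ worker.
  ┃│ 0 │ . │ = │ + │                     ┃ databas
  ┃├───┼───┼───┼───┤                     ┃━━━━━━━━
  ┃│ C │ MC│ MR│ M+│                     ┃        
  ┃└───┴───┴───┴───┘                     ┃        
  ┃                                      ┃        
  ┗━━━━━━━━━━━━━━━━━━━━━━━━━━━━━━━━━━━━━━┛        
                                                  
                                                  
                                                  
                                                  


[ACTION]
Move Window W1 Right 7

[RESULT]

                                 ┠────────────────
         ┏━━━━━━━━━━━━━━━━━━━━━━━━━━━━━━━━━━━━━━┓ 
         ┃ Calculator                           ┃ 
         ┠──────────────────────────────────────┨ 
         ┃                                     0┃ 
         ┃┌───┬───┬───┬───┐                     ┃s
         ┃│ 7 │ 8 │ 9 │ ÷ │                     ┃e
         ┃├───┼───┼───┼───┤                     ┃s
         ┃│ 4 │ 5 │ 6 │ × │                     ┃.
         ┃├───┼───┼───┼───┤                     ┃s
         ┃│ 1 │ 2 │ 3 │ - │                     ┃l
         ┃├───┼───┼───┼───┤                     ┃.
         ┃│ 0 │ . │ = │ + │                     ┃s
         ┃├───┼───┼───┼───┤                     ┃━
         ┃│ C │ MC│ MR│ M+│                     ┃ 
         ┃└───┴───┴───┴───┘                     ┃ 
         ┃                                      ┃ 
         ┗━━━━━━━━━━━━━━━━━━━━━━━━━━━━━━━━━━━━━━┛ 
                                                  
                                                  
                                                  
                                                  


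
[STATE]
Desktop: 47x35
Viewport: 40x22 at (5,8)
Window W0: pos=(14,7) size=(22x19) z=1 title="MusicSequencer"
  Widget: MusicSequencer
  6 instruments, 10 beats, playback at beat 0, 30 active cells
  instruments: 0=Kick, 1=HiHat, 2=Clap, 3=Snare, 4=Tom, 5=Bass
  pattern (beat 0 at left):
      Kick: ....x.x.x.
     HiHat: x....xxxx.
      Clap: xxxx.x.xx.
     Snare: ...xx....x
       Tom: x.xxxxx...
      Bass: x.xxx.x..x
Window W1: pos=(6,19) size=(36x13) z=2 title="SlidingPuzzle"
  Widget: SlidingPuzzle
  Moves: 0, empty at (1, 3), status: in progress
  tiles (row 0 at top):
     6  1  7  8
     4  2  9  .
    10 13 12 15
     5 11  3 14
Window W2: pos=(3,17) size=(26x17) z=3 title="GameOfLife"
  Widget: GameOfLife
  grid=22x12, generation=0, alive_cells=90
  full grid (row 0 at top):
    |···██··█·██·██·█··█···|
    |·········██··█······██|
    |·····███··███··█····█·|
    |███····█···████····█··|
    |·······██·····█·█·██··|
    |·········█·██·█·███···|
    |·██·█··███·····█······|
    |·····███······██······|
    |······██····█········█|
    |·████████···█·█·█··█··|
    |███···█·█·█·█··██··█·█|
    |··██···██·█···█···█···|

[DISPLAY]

         ┃ MusicSequencer     ┃         
         ┠────────────────────┨         
         ┃      ▼123456789    ┃         
         ┃  Kick····█·█·█·    ┃         
         ┃ HiHat█····████·    ┃         
         ┃  Clap████·█·██·    ┃         
         ┃ Snare···██····█    ┃         
         ┃   Tom█·█████···    ┃         
         ┃  Bass█·███·█··█    ┃         
━━━━━━━━━━━━━━━━━━━━━━━┓      ┃         
GameOfLife             ┃      ┃         
───────────────────────┨━━━━━━━━━━━━┓   
en: 0                  ┃            ┃   
··██··█·██·██·█··█···  ┃────────────┨   
········██··█······██  ┃            ┃   
····███··███··█····█·  ┃            ┃   
██····█···████····█··  ┃            ┃   
······██·····█·█·██··  ┃            ┃   
········█·██·█·███···  ┃            ┃   
██·█··███·····█······  ┃            ┃   
····███······██······  ┃            ┃   
·····██····█········█  ┃            ┃   


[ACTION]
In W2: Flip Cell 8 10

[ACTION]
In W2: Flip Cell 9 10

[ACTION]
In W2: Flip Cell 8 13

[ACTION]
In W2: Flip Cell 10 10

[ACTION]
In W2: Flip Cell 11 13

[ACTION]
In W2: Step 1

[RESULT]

         ┃ MusicSequencer     ┃         
         ┠────────────────────┨         
         ┃      ▼123456789    ┃         
         ┃  Kick····█·█·█·    ┃         
         ┃ HiHat█····████·    ┃         
         ┃  Clap████·█·██·    ┃         
         ┃ Snare···██····█    ┃         
         ┃   Tom█·█████···    ┃         
         ┃  Bass█·███·█··█    ┃         
━━━━━━━━━━━━━━━━━━━━━━━┓      ┃         
GameOfLife             ┃      ┃         
───────────────────────┨━━━━━━━━━━━━┓   
en: 1                  ┃            ┃   
·······███████·······  ┃────────────┨   
···██·█·····█·····███  ┃            ┃   
█····████·········███  ┃            ┃   
█········█···█···███·  ┃            ┃   
█·····██·█···█·█··█··  ┃            ┃   
········██··██·█·██··  ┃            ┃   
····█·█·██··█···█····  ┃            ┃   
····█···█···███······  ┃            ┃   
·██·····█··█·········  ┃            ┃   


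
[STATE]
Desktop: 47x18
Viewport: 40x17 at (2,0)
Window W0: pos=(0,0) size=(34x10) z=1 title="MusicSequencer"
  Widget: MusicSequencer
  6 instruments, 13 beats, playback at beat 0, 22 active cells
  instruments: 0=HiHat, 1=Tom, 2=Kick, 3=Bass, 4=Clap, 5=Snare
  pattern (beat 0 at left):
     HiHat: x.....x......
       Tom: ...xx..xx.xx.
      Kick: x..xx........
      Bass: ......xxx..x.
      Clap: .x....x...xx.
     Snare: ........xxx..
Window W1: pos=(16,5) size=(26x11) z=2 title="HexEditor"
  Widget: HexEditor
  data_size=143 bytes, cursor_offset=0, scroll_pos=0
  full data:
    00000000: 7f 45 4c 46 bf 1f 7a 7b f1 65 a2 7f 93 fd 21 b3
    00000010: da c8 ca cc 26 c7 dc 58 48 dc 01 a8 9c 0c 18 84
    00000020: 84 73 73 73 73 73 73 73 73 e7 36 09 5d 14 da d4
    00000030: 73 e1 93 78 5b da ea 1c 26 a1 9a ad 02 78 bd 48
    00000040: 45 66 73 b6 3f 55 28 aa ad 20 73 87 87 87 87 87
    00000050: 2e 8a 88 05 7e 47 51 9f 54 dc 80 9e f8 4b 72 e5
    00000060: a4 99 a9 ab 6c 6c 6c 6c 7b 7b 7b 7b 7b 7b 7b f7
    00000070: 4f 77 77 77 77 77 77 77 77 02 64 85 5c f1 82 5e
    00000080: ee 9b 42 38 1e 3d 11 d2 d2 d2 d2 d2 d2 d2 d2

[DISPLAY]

━━━━━━━━━━━━━━━━━━━━━━━━━━━━━━━┓        
MusicSequencer                 ┃        
───────────────────────────────┨        
     ▼123456789012             ┃        
HiHat█·····█······             ┃        
  Tom···██··██┏━━━━━━━━━━━━━━━━━━━━━━━━┓
 Kick█··██····┃ HexEditor              ┃
 Bass······███┠────────────────────────┨
 Clap·█····█··┃00000000  7F 45 4c 46 bf┃
━━━━━━━━━━━━━━┃00000010  da c8 ca cc 26┃
              ┃00000020  84 73 73 73 73┃
              ┃00000030  73 e1 93 78 5b┃
              ┃00000040  45 66 73 b6 3f┃
              ┃00000050  2e 8a 88 05 7e┃
              ┃00000060  a4 99 a9 ab 6c┃
              ┗━━━━━━━━━━━━━━━━━━━━━━━━┛
                                        


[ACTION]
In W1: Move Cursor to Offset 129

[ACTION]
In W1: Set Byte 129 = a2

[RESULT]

━━━━━━━━━━━━━━━━━━━━━━━━━━━━━━━┓        
MusicSequencer                 ┃        
───────────────────────────────┨        
     ▼123456789012             ┃        
HiHat█·····█······             ┃        
  Tom···██··██┏━━━━━━━━━━━━━━━━━━━━━━━━┓
 Kick█··██····┃ HexEditor              ┃
 Bass······███┠────────────────────────┨
 Clap·█····█··┃00000000  7f 45 4c 46 bf┃
━━━━━━━━━━━━━━┃00000010  da c8 ca cc 26┃
              ┃00000020  84 73 73 73 73┃
              ┃00000030  73 e1 93 78 5b┃
              ┃00000040  45 66 73 b6 3f┃
              ┃00000050  2e 8a 88 05 7e┃
              ┃00000060  a4 99 a9 ab 6c┃
              ┗━━━━━━━━━━━━━━━━━━━━━━━━┛
                                        


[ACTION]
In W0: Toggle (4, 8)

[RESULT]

━━━━━━━━━━━━━━━━━━━━━━━━━━━━━━━┓        
MusicSequencer                 ┃        
───────────────────────────────┨        
     ▼123456789012             ┃        
HiHat█·····█······             ┃        
  Tom···██··██┏━━━━━━━━━━━━━━━━━━━━━━━━┓
 Kick█··██····┃ HexEditor              ┃
 Bass······███┠────────────────────────┨
 Clap·█····█·█┃00000000  7f 45 4c 46 bf┃
━━━━━━━━━━━━━━┃00000010  da c8 ca cc 26┃
              ┃00000020  84 73 73 73 73┃
              ┃00000030  73 e1 93 78 5b┃
              ┃00000040  45 66 73 b6 3f┃
              ┃00000050  2e 8a 88 05 7e┃
              ┃00000060  a4 99 a9 ab 6c┃
              ┗━━━━━━━━━━━━━━━━━━━━━━━━┛
                                        


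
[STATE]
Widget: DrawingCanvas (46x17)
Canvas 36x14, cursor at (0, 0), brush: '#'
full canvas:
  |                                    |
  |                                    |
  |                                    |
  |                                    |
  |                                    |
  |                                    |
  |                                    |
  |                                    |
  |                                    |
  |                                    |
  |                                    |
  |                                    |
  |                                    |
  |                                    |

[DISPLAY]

+                                             
                                              
                                              
                                              
                                              
                                              
                                              
                                              
                                              
                                              
                                              
                                              
                                              
                                              
                                              
                                              
                                              


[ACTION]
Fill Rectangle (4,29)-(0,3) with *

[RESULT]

+  ***************************                
   ***************************                
   ***************************                
   ***************************                
   ***************************                
                                              
                                              
                                              
                                              
                                              
                                              
                                              
                                              
                                              
                                              
                                              
                                              


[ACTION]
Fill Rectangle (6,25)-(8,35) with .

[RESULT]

+  ***************************                
   ***************************                
   ***************************                
   ***************************                
   ***************************                
                                              
                         ...........          
                         ...........          
                         ...........          
                                              
                                              
                                              
                                              
                                              
                                              
                                              
                                              


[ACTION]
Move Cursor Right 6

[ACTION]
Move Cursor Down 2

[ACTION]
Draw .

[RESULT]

   ***************************                
   ***************************                
   ***.***********************                
   ***************************                
   ***************************                
                                              
                         ...........          
                         ...........          
                         ...........          
                                              
                                              
                                              
                                              
                                              
                                              
                                              
                                              
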